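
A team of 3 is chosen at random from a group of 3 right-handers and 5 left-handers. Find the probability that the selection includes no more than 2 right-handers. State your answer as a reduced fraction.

Total selections: C(8,3) = 56.
The complement is exactly 3 right-handers: C(3,3)·C(5,0) = 1.
Probability = 1 − 1/56 = 55/56.

55/56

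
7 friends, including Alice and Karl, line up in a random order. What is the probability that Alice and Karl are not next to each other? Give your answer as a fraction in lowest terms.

There are 7! = 5040 arrangements.
Arrangements with Alice and Karl adjacent: 2·6! = 1440.
So not adjacent: 5040 − 1440 = 3600, probability 3600/5040 = 5/7.

5/7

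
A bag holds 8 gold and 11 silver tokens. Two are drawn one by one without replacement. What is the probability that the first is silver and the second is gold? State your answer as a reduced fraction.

44/171

Multiply the conditional probabilities at each draw: 11/19 · 8/18 = 88/342 = 44/171.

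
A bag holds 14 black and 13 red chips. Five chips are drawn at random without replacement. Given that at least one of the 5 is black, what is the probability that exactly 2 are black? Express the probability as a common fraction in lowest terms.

Work in counts. Selections with at least one black: C(27,5) − C(13,5) = 80730 − 1287 = 79443.
Of those, selections where exactly 2 are black: C(14,2)·C(13,3) = 91·286 = 26026.
Conditional probability = 26026/79443 = 286/873.

286/873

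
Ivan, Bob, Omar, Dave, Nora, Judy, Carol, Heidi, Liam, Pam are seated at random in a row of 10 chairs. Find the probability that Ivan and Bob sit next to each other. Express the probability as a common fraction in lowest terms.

1/5

There are 10! = 3628800 arrangements.
Treat Ivan and Bob as a block: 9! arrangements of the blocks × 2 orders within the block = 2·362880 = 725760.
Probability = 725760/3628800 = 1/5.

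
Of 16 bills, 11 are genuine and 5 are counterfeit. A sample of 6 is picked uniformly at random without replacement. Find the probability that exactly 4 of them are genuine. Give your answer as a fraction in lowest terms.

75/182

Total number of selections: C(16,6) = 8008.
Selections with exactly 4 genuine: choose 4 of the 11 genuine and 2 of the 5 counterfeit, C(11,4)·C(5,2) = 330·10 = 3300.
Probability = 3300/8008 = 75/182.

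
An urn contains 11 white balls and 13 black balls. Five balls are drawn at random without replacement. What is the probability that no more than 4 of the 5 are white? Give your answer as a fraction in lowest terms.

91/92

Total selections: C(24,5) = 42504.
The complement is exactly 5 white: C(11,5)·C(13,0) = 462.
Probability = 1 − 462/42504 = 42042/42504 = 91/92.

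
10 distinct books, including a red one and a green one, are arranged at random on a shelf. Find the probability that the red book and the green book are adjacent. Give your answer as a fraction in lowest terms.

1/5

There are 10! = 3628800 arrangements.
Treat the red book and the green book as a block: 9! arrangements of the blocks × 2 orders within the block = 2·362880 = 725760.
Probability = 725760/3628800 = 1/5.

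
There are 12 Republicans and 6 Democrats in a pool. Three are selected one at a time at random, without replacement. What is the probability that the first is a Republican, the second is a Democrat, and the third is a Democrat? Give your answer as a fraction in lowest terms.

5/68

Multiply the conditional probabilities at each draw: 12/18 · 6/17 · 5/16 = 360/4896 = 5/68.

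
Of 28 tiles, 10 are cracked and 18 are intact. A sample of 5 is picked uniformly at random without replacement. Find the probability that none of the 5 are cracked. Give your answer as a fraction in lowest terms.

17/195

There are C(28,5) = 98280 possible selections.
Selections with no cracked (all intact): C(18,5) = 8568.
Probability = 8568/98280 = 17/195.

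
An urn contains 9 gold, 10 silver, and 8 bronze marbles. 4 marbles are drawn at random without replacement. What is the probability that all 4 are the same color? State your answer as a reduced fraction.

There are C(27,4) = 17550 ways to draw 4 marbles.
All same color: C(9,4) + C(10,4) + C(8,4) = 126 + 210 + 70 = 406.
Probability = 406/17550 = 203/8775.

203/8775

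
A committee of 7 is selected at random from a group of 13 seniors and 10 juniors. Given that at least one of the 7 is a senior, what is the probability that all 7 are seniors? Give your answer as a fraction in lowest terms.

Work in counts. Selections with at least one senior: C(23,7) − C(10,7) = 245157 − 120 = 245037.
Of those, selections where all 7 are seniors: C(13,7) = 1716.
Conditional probability = 1716/245037 = 44/6283.

44/6283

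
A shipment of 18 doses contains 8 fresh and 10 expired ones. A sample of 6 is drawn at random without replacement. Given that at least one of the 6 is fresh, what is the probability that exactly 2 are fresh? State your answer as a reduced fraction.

Work in counts. Selections with at least one fresh: C(18,6) − C(10,6) = 18564 − 210 = 18354.
Of those, selections where exactly 2 are fresh: C(8,2)·C(10,4) = 28·210 = 5880.
Conditional probability = 5880/18354 = 140/437.

140/437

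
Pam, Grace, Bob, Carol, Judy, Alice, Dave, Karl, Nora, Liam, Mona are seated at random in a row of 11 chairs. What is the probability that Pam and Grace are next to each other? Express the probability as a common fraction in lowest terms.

There are 11! = 39916800 arrangements.
Treat Pam and Grace as a block: 10! arrangements of the blocks × 2 orders within the block = 2·3628800 = 7257600.
Probability = 7257600/39916800 = 2/11.

2/11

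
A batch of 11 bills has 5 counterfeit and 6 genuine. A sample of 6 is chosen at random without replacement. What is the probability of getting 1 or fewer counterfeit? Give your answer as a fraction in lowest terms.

Total selections: C(11,6) = 462.
Favorable selections (1 or fewer counterfeit): C(5,0)·C(6,6) + C(5,1)·C(6,5) = 1 + 30 = 31.
Probability = 31/462.

31/462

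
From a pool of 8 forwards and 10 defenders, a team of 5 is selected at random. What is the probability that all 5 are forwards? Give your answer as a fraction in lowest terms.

1/153

There are C(18,5) = 8568 possible selections.
Selections with all forwards: C(8,5) = 56.
Probability = 56/8568 = 1/153.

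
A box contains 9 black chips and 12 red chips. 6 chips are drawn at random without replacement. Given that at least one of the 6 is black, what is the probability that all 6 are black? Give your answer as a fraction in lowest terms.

1/635

Work in counts. Selections with at least one black: C(21,6) − C(12,6) = 54264 − 924 = 53340.
Of those, selections where all 6 are black: C(9,6) = 84.
Conditional probability = 84/53340 = 1/635.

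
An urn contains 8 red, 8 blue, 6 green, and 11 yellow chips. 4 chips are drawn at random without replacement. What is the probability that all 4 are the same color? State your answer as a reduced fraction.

97/8184

There are C(33,4) = 40920 ways to draw 4 chips.
All same color: C(8,4) + C(8,4) + C(6,4) + C(11,4) = 70 + 70 + 15 + 330 = 485.
Probability = 485/40920 = 97/8184.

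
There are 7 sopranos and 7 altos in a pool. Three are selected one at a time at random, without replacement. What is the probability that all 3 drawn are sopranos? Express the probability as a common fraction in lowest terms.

Multiply the conditional probabilities at each draw: 7/14 · 6/13 · 5/12 = 210/2184 = 5/52.

5/52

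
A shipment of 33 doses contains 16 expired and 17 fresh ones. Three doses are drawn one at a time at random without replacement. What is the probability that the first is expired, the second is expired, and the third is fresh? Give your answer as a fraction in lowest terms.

Multiply the conditional probabilities at each draw: 16/33 · 15/32 · 17/31 = 4080/32736 = 85/682.

85/682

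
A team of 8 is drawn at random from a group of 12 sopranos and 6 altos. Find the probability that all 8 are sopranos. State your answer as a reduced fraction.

5/442

There are C(18,8) = 43758 possible selections.
Selections with all sopranos: C(12,8) = 495.
Probability = 495/43758 = 5/442.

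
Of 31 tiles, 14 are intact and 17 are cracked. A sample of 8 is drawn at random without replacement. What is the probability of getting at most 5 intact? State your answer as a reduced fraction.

There are C(31,8) = 7888725 ways to choose the 8.
Count the complement (more than 5 intact): C(14,6)·C(17,2) + C(14,7)·C(17,1) + C(14,8)·C(17,0) = 408408 + 58344 + 3003 = 469755.
Probability = 1 − 469755/7888725 = 7418970/7888725 = 12682/13485.

12682/13485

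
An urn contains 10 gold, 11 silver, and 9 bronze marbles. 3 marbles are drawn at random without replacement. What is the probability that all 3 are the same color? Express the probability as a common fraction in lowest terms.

369/4060

There are C(30,3) = 4060 ways to draw 3 marbles.
All same color: C(10,3) + C(11,3) + C(9,3) = 120 + 165 + 84 = 369.
Probability = 369/4060.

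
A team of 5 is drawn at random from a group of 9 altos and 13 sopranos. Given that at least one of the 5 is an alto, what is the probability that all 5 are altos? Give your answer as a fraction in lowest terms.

14/2783

Work in counts. Selections with at least one alto: C(22,5) − C(13,5) = 26334 − 1287 = 25047.
Of those, selections where all 5 are altos: C(9,5) = 126.
Conditional probability = 126/25047 = 14/2783.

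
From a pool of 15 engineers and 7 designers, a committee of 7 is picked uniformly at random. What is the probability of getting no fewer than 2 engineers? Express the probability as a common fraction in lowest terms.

85219/85272

There are C(22,7) = 170544 ways to choose the 7.
Favorable selections (no fewer than 2 engineers): C(15,2)·C(7,5) + C(15,3)·C(7,4) + C(15,4)·C(7,3) + C(15,5)·C(7,2) + C(15,6)·C(7,1) + C(15,7)·C(7,0) = 2205 + 15925 + 47775 + 63063 + 35035 + 6435 = 170438.
Probability = 170438/170544 = 85219/85272.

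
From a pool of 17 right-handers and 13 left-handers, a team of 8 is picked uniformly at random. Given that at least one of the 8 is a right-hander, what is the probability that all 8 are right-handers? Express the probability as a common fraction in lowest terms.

55/13239

Work in counts. Selections with at least one right-hander: C(30,8) − C(13,8) = 5852925 − 1287 = 5851638.
Of those, selections where all 8 are right-handers: C(17,8) = 24310.
Conditional probability = 24310/5851638 = 55/13239.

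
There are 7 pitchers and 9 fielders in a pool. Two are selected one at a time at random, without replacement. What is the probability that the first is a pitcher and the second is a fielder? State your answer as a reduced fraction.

Multiply the conditional probabilities at each draw: 7/16 · 9/15 = 63/240 = 21/80.

21/80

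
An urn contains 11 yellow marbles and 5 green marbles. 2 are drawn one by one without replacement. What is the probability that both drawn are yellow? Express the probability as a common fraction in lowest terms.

Multiply the conditional probabilities at each draw: 11/16 · 10/15 = 110/240 = 11/24.

11/24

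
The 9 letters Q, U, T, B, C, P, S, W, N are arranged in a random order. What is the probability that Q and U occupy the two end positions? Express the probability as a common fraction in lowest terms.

1/36

There are 9! = 362880 arrangements.
Place Q and U at the ends in 2 ways, arrange the remaining 7 in 7! = 5040 ways: 2·5040 = 10080.
Probability = 10080/362880 = 1/36.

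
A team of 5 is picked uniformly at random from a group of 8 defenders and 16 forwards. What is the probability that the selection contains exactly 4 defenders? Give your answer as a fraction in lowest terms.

20/759

There are C(24,5) = 42504 ways to choose 5 from 24.
Selections with exactly 4 defenders: choose 4 of the 8 defenders and 1 of the 16 forwards, C(8,4)·C(16,1) = 70·16 = 1120.
Probability = 1120/42504 = 20/759.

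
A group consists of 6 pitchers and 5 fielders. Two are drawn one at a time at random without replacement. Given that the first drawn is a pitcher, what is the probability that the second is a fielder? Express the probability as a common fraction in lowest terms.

After removing one pitcher, 10 remain: 5 pitchers and 5 fielders.
So the probability the next is a fielder is 5/10 = 1/2.

1/2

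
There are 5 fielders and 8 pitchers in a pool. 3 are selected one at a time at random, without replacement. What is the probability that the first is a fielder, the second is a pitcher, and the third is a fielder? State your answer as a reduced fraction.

40/429

Multiply the conditional probabilities at each draw: 5/13 · 8/12 · 4/11 = 160/1716 = 40/429.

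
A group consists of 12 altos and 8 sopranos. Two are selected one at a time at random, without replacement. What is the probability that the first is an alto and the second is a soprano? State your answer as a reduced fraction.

24/95

Multiply the conditional probabilities at each draw: 12/20 · 8/19 = 96/380 = 24/95.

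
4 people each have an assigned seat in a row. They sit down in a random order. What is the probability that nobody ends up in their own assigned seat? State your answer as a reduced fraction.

There are 4! = 24 seatings.
By inclusion-exclusion, seatings with no fixed points: C(4,0)·4! − C(4,1)·3! + C(4,2)·2! − C(4,3)·1! + C(4,4)·0! = 9.
Probability = 9/24 = 3/8.

3/8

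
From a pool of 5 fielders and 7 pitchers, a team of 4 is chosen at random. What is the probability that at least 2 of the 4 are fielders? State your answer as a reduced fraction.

19/33

There are C(12,4) = 495 ways to choose the 4.
Count the complement (fewer than 2 fielders): C(5,0)·C(7,4) + C(5,1)·C(7,3) = 35 + 175 = 210.
Probability = 1 − 210/495 = 285/495 = 19/33.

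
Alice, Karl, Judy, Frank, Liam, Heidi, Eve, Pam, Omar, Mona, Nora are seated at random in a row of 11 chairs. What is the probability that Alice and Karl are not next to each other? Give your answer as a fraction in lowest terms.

9/11

There are 11! = 39916800 arrangements.
Arrangements with Alice and Karl adjacent: 2·10! = 7257600.
So not adjacent: 39916800 − 7257600 = 32659200, probability 32659200/39916800 = 9/11.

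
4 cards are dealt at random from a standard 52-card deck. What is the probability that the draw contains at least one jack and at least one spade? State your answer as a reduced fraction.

There are C(52,4) = 270725 possible draws.
By inclusion-exclusion on the complements, draws missing all jacks or all spades: C(48,4) + C(39,4) − C(36,4) = 194580 + 82251 − 58905 = 217926.
So draws with at least one of each: 270725 − 217926 = 52799, probability 52799/270725.

52799/270725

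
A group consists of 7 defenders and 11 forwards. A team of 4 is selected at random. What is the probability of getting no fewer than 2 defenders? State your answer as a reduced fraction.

There are C(18,4) = 3060 ways to choose the 4.
Count the complement (fewer than 2 defenders): C(7,0)·C(11,4) + C(7,1)·C(11,3) = 330 + 1155 = 1485.
Probability = 1 − 1485/3060 = 1575/3060 = 35/68.

35/68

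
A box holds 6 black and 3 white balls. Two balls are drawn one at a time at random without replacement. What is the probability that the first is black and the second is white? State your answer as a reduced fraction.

1/4

Multiply the conditional probabilities at each draw: 6/9 · 3/8 = 18/72 = 1/4.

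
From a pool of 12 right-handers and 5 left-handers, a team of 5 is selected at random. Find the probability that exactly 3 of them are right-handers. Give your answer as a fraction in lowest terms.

550/1547

There are C(17,5) = 6188 ways to choose 5 from 17.
Selections with exactly 3 right-handers: choose 3 of the 12 right-handers and 2 of the 5 left-handers, C(12,3)·C(5,2) = 220·10 = 2200.
Probability = 2200/6188 = 550/1547.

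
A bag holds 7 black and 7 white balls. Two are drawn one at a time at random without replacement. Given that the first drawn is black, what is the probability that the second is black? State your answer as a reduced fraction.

6/13

After removing one black, 13 remain: 6 black and 7 white.
So the probability the next is black is 6/13.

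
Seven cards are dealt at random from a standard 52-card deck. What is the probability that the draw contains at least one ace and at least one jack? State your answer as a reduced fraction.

3105873/16723070

There are C(52,7) = 133784560 possible draws.
By inclusion-exclusion on the complements, draws missing all aces or all jacks: C(48,7) + C(48,7) − C(44,7) = 73629072 + 73629072 − 38320568 = 108937576.
So draws with at least one of each: 133784560 − 108937576 = 24846984, probability 24846984/133784560 = 3105873/16723070.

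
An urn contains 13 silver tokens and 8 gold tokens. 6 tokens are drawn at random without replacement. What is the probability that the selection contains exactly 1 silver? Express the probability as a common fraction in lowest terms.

13/969

Total number of selections: C(21,6) = 54264.
Selections with exactly 1 silver: choose 1 of the 13 silver and 5 of the 8 gold, C(13,1)·C(8,5) = 13·56 = 728.
Probability = 728/54264 = 13/969.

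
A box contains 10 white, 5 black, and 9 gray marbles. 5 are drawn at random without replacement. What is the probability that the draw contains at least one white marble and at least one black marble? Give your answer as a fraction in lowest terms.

There are C(24,5) = 42504 possible draws.
By inclusion-exclusion on the complements, draws missing all white or all black: C(14,5) + C(19,5) − C(9,5) = 2002 + 11628 − 126 = 13504.
So draws with at least one of each: 42504 − 13504 = 29000, probability 29000/42504 = 3625/5313.

3625/5313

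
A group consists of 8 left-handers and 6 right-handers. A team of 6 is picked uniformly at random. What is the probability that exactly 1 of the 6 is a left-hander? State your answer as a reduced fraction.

Total number of selections: C(14,6) = 3003.
Selections with exactly 1 left-hander: choose 1 of the 8 left-handers and 5 of the 6 right-handers, C(8,1)·C(6,5) = 8·6 = 48.
Probability = 48/3003 = 16/1001.

16/1001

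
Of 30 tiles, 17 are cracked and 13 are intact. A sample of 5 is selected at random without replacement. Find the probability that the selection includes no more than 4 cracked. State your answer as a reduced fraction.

There are C(30,5) = 142506 ways to choose the 5.
The complement is exactly 5 cracked: C(17,5)·C(13,0) = 6188.
Probability = 1 − 6188/142506 = 136318/142506 = 749/783.

749/783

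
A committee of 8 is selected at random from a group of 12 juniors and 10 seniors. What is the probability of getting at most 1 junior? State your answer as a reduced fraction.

3/646

There are C(22,8) = 319770 ways to choose the 8.
Favorable selections (at most 1 junior): C(12,0)·C(10,8) + C(12,1)·C(10,7) = 45 + 1440 = 1485.
Probability = 1485/319770 = 3/646.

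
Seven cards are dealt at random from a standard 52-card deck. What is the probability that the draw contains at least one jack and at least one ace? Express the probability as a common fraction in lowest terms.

3105873/16723070

There are C(52,7) = 133784560 possible draws.
By inclusion-exclusion on the complements, draws missing all jacks or all aces: C(48,7) + C(48,7) − C(44,7) = 73629072 + 73629072 − 38320568 = 108937576.
So draws with at least one of each: 133784560 − 108937576 = 24846984, probability 24846984/133784560 = 3105873/16723070.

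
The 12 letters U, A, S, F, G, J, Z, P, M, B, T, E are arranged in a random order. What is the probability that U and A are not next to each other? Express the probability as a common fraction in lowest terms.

5/6

There are 12! = 479001600 arrangements.
Arrangements with U and A adjacent: 2·11! = 79833600.
So not adjacent: 479001600 − 79833600 = 399168000, probability 399168000/479001600 = 5/6.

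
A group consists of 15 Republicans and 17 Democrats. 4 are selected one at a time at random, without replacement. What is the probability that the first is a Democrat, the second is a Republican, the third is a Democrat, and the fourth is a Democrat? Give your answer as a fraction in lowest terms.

Multiply the conditional probabilities at each draw: 17/32 · 15/31 · 16/30 · 15/29 = 61200/863040 = 255/3596.

255/3596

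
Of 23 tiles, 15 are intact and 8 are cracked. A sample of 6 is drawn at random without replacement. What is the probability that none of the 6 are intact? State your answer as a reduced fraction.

There are C(23,6) = 100947 possible selections.
Selections with no intact (all cracked): C(8,6) = 28.
Probability = 28/100947 = 4/14421.

4/14421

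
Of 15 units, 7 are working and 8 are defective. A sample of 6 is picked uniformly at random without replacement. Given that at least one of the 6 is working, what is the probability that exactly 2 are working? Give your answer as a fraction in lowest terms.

70/237

Work in counts. Selections with at least one working: C(15,6) − C(8,6) = 5005 − 28 = 4977.
Of those, selections where exactly 2 are working: C(7,2)·C(8,4) = 21·70 = 1470.
Conditional probability = 1470/4977 = 70/237.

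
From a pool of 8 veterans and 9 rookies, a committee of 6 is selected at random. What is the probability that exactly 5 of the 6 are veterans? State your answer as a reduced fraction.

There are C(17,6) = 12376 ways to choose 6 from 17.
Selections with exactly 5 veterans: choose 5 of the 8 veterans and 1 of the 9 rookies, C(8,5)·C(9,1) = 56·9 = 504.
Probability = 504/12376 = 9/221.

9/221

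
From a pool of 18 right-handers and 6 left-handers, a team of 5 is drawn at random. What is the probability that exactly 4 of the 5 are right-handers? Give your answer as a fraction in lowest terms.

Total number of selections: C(24,5) = 42504.
Selections with exactly 4 right-handers: choose 4 of the 18 right-handers and 1 of the 6 left-handers, C(18,4)·C(6,1) = 3060·6 = 18360.
Probability = 18360/42504 = 765/1771.

765/1771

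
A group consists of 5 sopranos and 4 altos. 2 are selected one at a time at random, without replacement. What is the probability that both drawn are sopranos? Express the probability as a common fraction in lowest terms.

Multiply the conditional probabilities at each draw: 5/9 · 4/8 = 20/72 = 5/18.

5/18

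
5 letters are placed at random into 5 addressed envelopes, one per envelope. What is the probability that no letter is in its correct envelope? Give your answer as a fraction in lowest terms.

There are 5! = 120 assignments.
By inclusion-exclusion, assignments with no fixed points: C(5,0)·5! − C(5,1)·4! + C(5,2)·3! − C(5,3)·2! + C(5,4)·1! − C(5,5)·0! = 44.
Probability = 44/120 = 11/30.

11/30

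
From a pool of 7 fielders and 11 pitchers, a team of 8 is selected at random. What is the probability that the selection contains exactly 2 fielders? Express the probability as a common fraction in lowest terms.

49/221

The sample space is all 8-subsets of the 18: C(18,8) = 43758.
Selections with exactly 2 fielders: choose 2 of the 7 fielders and 6 of the 11 pitchers, C(7,2)·C(11,6) = 21·462 = 9702.
Probability = 9702/43758 = 49/221.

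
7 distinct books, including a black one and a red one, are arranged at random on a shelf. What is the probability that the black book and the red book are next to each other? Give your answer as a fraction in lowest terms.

There are 7! = 5040 arrangements.
Treat the black book and the red book as a block: 6! arrangements of the blocks × 2 orders within the block = 2·720 = 1440.
Probability = 1440/5040 = 2/7.

2/7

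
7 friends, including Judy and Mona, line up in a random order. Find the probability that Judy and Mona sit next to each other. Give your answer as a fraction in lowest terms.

2/7

There are 7! = 5040 arrangements.
Treat Judy and Mona as a block: 6! arrangements of the blocks × 2 orders within the block = 2·720 = 1440.
Probability = 1440/5040 = 2/7.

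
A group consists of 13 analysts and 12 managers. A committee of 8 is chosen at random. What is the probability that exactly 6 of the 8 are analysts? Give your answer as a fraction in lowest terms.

The sample space is all 8-subsets of the 25: C(25,8) = 1081575.
Selections with exactly 6 analysts: choose 6 of the 13 analysts and 2 of the 12 managers, C(13,6)·C(12,2) = 1716·66 = 113256.
Probability = 113256/1081575 = 1144/10925.

1144/10925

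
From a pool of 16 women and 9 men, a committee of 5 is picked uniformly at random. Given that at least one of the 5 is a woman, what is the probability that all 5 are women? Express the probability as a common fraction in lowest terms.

52/631

Work in counts. Selections with at least one woman: C(25,5) − C(9,5) = 53130 − 126 = 53004.
Of those, selections where all 5 are women: C(16,5) = 4368.
Conditional probability = 4368/53004 = 52/631.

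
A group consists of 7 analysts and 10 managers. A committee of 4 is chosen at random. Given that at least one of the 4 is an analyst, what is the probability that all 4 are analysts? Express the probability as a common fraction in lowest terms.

1/62

Work in counts. Selections with at least one analyst: C(17,4) − C(10,4) = 2380 − 210 = 2170.
Of those, selections where all 4 are analysts: C(7,4) = 35.
Conditional probability = 35/2170 = 1/62.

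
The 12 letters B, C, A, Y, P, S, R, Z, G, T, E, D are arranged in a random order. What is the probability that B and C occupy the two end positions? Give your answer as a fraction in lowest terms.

There are 12! = 479001600 arrangements.
Place B and C at the ends in 2 ways, arrange the remaining 10 in 10! = 3628800 ways: 2·3628800 = 7257600.
Probability = 7257600/479001600 = 1/66.

1/66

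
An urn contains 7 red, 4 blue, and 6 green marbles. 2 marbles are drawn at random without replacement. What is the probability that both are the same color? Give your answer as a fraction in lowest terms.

21/68

There are C(17,2) = 136 ways to draw 2 marbles.
All same color: C(7,2) + C(4,2) + C(6,2) = 21 + 6 + 15 = 42.
Probability = 42/136 = 21/68.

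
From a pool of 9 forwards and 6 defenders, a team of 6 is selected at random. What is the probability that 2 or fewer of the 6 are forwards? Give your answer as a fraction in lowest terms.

17/143

There are C(15,6) = 5005 ways to choose the 6.
Favorable selections (2 or fewer forwards): C(9,0)·C(6,6) + C(9,1)·C(6,5) + C(9,2)·C(6,4) = 1 + 54 + 540 = 595.
Probability = 595/5005 = 17/143.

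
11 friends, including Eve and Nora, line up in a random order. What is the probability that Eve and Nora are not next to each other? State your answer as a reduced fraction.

9/11

There are 11! = 39916800 arrangements.
Arrangements with Eve and Nora adjacent: 2·10! = 7257600.
So not adjacent: 39916800 − 7257600 = 32659200, probability 32659200/39916800 = 9/11.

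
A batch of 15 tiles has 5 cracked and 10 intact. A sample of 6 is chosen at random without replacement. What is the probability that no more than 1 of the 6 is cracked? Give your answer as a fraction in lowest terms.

There are C(15,6) = 5005 ways to choose the 6.
Favorable selections (no more than 1 cracked): C(5,0)·C(10,6) + C(5,1)·C(10,5) = 210 + 1260 = 1470.
Probability = 1470/5005 = 42/143.

42/143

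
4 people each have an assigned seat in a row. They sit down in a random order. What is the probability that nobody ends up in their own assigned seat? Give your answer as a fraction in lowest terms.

There are 4! = 24 seatings.
By inclusion-exclusion, seatings with no fixed points: C(4,0)·4! − C(4,1)·3! + C(4,2)·2! − C(4,3)·1! + C(4,4)·0! = 9.
Probability = 9/24 = 3/8.

3/8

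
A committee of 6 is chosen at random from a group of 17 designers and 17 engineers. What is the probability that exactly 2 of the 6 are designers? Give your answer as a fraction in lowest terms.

2380/9889

There are C(34,6) = 1344904 ways to choose 6 from 34.
Selections with exactly 2 designers: choose 2 of the 17 designers and 4 of the 17 engineers, C(17,2)·C(17,4) = 136·2380 = 323680.
Probability = 323680/1344904 = 2380/9889.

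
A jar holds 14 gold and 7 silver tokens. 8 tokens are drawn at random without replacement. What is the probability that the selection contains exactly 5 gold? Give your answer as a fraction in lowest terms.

There are C(21,8) = 203490 ways to choose 8 from 21.
Selections with exactly 5 gold: choose 5 of the 14 gold and 3 of the 7 silver, C(14,5)·C(7,3) = 2002·35 = 70070.
Probability = 70070/203490 = 1001/2907.

1001/2907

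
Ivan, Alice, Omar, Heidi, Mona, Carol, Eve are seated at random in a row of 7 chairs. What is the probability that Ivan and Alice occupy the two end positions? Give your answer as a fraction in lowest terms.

There are 7! = 5040 arrangements.
Place Ivan and Alice at the ends in 2 ways, arrange the remaining 5 in 5! = 120 ways: 2·120 = 240.
Probability = 240/5040 = 1/21.

1/21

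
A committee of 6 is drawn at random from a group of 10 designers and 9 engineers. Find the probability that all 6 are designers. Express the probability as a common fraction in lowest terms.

5/646

There are C(19,6) = 27132 possible selections.
Selections with all designers: C(10,6) = 210.
Probability = 210/27132 = 5/646.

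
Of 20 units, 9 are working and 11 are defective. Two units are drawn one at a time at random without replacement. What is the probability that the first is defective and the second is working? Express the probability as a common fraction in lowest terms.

Multiply the conditional probabilities at each draw: 11/20 · 9/19 = 99/380.

99/380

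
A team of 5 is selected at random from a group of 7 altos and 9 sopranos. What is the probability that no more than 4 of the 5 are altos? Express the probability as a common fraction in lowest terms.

Total selections: C(16,5) = 4368.
The complement is exactly 5 altos: C(7,5)·C(9,0) = 21.
Probability = 1 − 21/4368 = 4347/4368 = 207/208.

207/208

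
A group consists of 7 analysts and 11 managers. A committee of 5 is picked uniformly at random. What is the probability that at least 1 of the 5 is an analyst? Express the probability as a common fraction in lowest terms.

193/204

There are C(18,5) = 8568 ways to choose the 5.
Favorable selections (at least 1 analyst): C(7,1)·C(11,4) + C(7,2)·C(11,3) + C(7,3)·C(11,2) + C(7,4)·C(11,1) + C(7,5)·C(11,0) = 2310 + 3465 + 1925 + 385 + 21 = 8106.
Probability = 8106/8568 = 193/204.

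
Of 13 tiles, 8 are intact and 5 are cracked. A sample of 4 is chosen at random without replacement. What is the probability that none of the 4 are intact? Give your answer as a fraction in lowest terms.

1/143

There are C(13,4) = 715 possible selections.
Selections with no intact (all cracked): C(5,4) = 5.
Probability = 5/715 = 1/143.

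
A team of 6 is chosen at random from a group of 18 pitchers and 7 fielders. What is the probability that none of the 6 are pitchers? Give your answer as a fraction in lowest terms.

There are C(25,6) = 177100 possible selections.
Selections with no pitchers (all fielders): C(7,6) = 7.
Probability = 7/177100 = 1/25300.

1/25300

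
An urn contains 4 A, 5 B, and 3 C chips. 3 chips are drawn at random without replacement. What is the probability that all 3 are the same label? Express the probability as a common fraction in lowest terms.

3/44

There are C(12,3) = 220 ways to draw 3 chips.
All same label: C(4,3) + C(5,3) + C(3,3) = 4 + 10 + 1 = 15.
Probability = 15/220 = 3/44.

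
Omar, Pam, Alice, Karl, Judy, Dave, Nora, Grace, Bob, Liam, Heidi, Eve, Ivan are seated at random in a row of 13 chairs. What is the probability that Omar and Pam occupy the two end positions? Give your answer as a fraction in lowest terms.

There are 13! = 6227020800 arrangements.
Place Omar and Pam at the ends in 2 ways, arrange the remaining 11 in 11! = 39916800 ways: 2·39916800 = 79833600.
Probability = 79833600/6227020800 = 1/78.

1/78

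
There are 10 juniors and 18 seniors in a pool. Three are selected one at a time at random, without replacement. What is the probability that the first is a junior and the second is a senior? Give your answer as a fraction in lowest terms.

Multiply the conditional probabilities at each draw: 10/28 · 18/27 = 180/756 = 5/21.

5/21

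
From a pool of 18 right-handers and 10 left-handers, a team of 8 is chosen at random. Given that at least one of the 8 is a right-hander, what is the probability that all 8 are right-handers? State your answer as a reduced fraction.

Work in counts. Selections with at least one right-hander: C(28,8) − C(10,8) = 3108105 − 45 = 3108060.
Of those, selections where all 8 are right-handers: C(18,8) = 43758.
Conditional probability = 43758/3108060 = 2431/172670.

2431/172670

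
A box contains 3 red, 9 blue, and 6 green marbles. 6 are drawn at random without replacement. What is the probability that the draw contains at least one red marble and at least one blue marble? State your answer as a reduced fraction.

There are C(18,6) = 18564 possible draws.
By inclusion-exclusion on the complements, draws missing all red or all blue: C(15,6) + C(9,6) − C(6,6) = 5005 + 84 − 1 = 5088.
So draws with at least one of each: 18564 − 5088 = 13476, probability 13476/18564 = 1123/1547.

1123/1547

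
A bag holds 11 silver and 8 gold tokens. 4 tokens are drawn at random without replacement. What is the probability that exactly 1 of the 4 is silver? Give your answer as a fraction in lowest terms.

154/969

The sample space is all 4-subsets of the 19: C(19,4) = 3876.
Selections with exactly 1 silver: choose 1 of the 11 silver and 3 of the 8 gold, C(11,1)·C(8,3) = 11·56 = 616.
Probability = 616/3876 = 154/969.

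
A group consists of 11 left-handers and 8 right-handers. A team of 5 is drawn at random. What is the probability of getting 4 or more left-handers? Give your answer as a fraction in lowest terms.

Total selections: C(19,5) = 11628.
Favorable selections (4 or more left-handers): C(11,4)·C(8,1) + C(11,5)·C(8,0) = 2640 + 462 = 3102.
Probability = 3102/11628 = 517/1938.

517/1938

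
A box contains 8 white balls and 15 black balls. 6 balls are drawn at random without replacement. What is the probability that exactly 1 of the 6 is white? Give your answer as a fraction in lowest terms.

104/437

Total number of selections: C(23,6) = 100947.
Selections with exactly 1 white: choose 1 of the 8 white and 5 of the 15 black, C(8,1)·C(15,5) = 8·3003 = 24024.
Probability = 24024/100947 = 104/437.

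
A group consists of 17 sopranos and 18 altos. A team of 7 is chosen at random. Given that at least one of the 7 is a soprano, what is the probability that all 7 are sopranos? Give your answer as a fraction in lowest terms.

Work in counts. Selections with at least one soprano: C(35,7) − C(18,7) = 6724520 − 31824 = 6692696.
Of those, selections where all 7 are sopranos: C(17,7) = 19448.
Conditional probability = 19448/6692696 = 143/49211.

143/49211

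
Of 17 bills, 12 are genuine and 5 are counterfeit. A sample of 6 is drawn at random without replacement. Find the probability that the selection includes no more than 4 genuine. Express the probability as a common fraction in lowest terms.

1873/3094

There are C(17,6) = 12376 ways to choose the 6.
Count the complement (more than 4 genuine): C(12,5)·C(5,1) + C(12,6)·C(5,0) = 3960 + 924 = 4884.
Probability = 1 − 4884/12376 = 7492/12376 = 1873/3094.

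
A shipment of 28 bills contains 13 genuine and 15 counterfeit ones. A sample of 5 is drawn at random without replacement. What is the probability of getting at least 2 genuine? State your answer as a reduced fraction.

71/90

There are C(28,5) = 98280 ways to choose the 5.
Count the complement (fewer than 2 genuine): C(13,0)·C(15,5) + C(13,1)·C(15,4) = 3003 + 17745 = 20748.
Probability = 1 − 20748/98280 = 77532/98280 = 71/90.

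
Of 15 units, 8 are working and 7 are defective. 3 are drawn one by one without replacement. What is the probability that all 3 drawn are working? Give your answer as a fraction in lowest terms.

8/65

Multiply the conditional probabilities at each draw: 8/15 · 7/14 · 6/13 = 336/2730 = 8/65.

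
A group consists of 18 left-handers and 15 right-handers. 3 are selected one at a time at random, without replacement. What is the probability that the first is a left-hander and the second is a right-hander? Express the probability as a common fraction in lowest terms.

45/176

Multiply the conditional probabilities at each draw: 18/33 · 15/32 = 270/1056 = 45/176.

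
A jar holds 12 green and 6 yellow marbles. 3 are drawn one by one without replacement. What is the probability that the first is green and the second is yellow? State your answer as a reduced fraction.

Multiply the conditional probabilities at each draw: 12/18 · 6/17 = 72/306 = 4/17.

4/17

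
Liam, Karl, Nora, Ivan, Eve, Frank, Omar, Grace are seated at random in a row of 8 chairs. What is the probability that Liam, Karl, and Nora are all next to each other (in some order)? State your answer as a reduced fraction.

3/28

There are 8! = 40320 arrangements.
Treat the three as one block: 6! placements × 3! orders within the block = 720·6 = 4320.
Probability = 4320/40320 = 3/28.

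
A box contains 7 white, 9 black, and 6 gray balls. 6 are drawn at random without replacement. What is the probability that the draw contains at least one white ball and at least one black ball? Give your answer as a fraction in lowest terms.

3233/3553

There are C(22,6) = 74613 possible draws.
By inclusion-exclusion on the complements, draws missing all white or all black: C(15,6) + C(13,6) − C(6,6) = 5005 + 1716 − 1 = 6720.
So draws with at least one of each: 74613 − 6720 = 67893, probability 67893/74613 = 3233/3553.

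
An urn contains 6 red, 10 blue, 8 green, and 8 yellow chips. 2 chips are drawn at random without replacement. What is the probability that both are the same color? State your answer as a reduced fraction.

29/124

There are C(32,2) = 496 ways to draw 2 chips.
All same color: C(6,2) + C(10,2) + C(8,2) + C(8,2) = 15 + 45 + 28 + 28 = 116.
Probability = 116/496 = 29/124.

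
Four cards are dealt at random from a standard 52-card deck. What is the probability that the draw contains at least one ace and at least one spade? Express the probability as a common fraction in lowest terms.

52799/270725

There are C(52,4) = 270725 possible draws.
By inclusion-exclusion on the complements, draws missing all aces or all spades: C(48,4) + C(39,4) − C(36,4) = 194580 + 82251 − 58905 = 217926.
So draws with at least one of each: 270725 − 217926 = 52799, probability 52799/270725.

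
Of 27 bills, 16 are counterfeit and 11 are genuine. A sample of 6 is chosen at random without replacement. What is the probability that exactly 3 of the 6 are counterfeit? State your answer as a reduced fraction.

280/897

The sample space is all 6-subsets of the 27: C(27,6) = 296010.
Selections with exactly 3 counterfeit: choose 3 of the 16 counterfeit and 3 of the 11 genuine, C(16,3)·C(11,3) = 560·165 = 92400.
Probability = 92400/296010 = 280/897.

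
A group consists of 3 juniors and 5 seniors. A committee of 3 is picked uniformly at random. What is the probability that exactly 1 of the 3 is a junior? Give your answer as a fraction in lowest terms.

15/28

Total number of selections: C(8,3) = 56.
Selections with exactly 1 junior: choose 1 of the 3 juniors and 2 of the 5 seniors, C(3,1)·C(5,2) = 3·10 = 30.
Probability = 30/56 = 15/28.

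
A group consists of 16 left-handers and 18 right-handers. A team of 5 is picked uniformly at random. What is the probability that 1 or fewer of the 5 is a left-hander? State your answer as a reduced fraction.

Total selections: C(34,5) = 278256.
Favorable selections (1 or fewer left-hander): C(16,0)·C(18,5) + C(16,1)·C(18,4) = 8568 + 48960 = 57528.
Probability = 57528/278256 = 141/682.

141/682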